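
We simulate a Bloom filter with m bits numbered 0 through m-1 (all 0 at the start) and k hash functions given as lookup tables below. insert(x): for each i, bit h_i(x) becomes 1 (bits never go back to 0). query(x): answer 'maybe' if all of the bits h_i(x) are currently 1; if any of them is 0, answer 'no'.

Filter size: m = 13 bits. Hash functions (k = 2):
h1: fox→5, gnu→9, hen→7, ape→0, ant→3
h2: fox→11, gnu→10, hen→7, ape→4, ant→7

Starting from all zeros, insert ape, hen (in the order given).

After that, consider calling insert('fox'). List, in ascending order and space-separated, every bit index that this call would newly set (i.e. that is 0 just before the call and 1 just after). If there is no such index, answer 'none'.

Start: bits=0000000000000
After insert 'ape': sets bits 0 4 -> bits=1000100000000
After insert 'hen': sets bits 7 -> bits=1000100100000
insert 'fox' would touch bits 5 11; currently bit5=0, bit11=0
Bits that are 0 among those (would change 0->1): 5 11

Answer: 5 11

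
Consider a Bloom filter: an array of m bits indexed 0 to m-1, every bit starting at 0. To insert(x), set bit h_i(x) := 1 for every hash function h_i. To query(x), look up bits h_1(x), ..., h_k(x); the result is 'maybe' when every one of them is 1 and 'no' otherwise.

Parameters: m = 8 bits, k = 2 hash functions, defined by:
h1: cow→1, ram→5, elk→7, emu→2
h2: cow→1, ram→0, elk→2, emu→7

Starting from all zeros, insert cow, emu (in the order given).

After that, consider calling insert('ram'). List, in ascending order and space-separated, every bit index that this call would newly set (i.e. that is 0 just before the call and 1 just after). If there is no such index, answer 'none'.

Answer: 0 5

Derivation:
Start: bits=00000000
After insert 'cow': sets bits 1 -> bits=01000000
After insert 'emu': sets bits 2 7 -> bits=01100001
insert 'ram' would touch bits 0 5; currently bit0=0, bit5=0
Bits that are 0 among those (would change 0->1): 0 5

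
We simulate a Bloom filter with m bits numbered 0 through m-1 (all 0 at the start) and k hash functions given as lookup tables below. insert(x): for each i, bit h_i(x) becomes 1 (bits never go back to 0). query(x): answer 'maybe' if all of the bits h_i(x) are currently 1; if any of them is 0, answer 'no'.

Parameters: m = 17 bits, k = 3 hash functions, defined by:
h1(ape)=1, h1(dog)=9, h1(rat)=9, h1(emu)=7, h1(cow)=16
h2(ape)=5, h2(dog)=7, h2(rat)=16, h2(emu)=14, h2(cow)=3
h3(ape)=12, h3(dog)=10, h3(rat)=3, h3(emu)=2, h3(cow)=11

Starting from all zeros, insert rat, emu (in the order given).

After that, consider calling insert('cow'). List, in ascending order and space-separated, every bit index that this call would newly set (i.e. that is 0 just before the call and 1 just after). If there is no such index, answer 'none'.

Start: bits=00000000000000000
After insert 'rat': sets bits 3 9 16 -> bits=00010000010000001
After insert 'emu': sets bits 2 7 14 -> bits=00110001010000101
insert 'cow' would touch bits 3 11 16; currently bit3=1, bit11=0, bit16=1
Bits that are 0 among those (would change 0->1): 11

Answer: 11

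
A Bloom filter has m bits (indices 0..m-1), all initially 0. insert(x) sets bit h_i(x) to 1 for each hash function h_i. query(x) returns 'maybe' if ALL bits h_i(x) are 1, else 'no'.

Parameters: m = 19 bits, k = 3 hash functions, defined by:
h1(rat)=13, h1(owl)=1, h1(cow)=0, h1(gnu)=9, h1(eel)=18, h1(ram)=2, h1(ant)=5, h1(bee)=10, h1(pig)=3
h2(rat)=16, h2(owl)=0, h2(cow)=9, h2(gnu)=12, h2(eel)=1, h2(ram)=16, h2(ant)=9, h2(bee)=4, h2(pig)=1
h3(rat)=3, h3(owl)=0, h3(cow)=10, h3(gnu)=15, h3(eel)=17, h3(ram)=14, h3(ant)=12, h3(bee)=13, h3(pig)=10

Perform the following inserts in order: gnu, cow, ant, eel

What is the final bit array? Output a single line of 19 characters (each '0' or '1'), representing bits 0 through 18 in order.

Answer: 1100010001101001011

Derivation:
Start: bits=0000000000000000000
After insert 'gnu': sets bits 9 12 15 -> bits=0000000001001001000
After insert 'cow': sets bits 0 9 10 -> bits=1000000001101001000
After insert 'ant': sets bits 5 9 12 -> bits=1000010001101001000
After insert 'eel': sets bits 1 17 18 -> bits=1100010001101001011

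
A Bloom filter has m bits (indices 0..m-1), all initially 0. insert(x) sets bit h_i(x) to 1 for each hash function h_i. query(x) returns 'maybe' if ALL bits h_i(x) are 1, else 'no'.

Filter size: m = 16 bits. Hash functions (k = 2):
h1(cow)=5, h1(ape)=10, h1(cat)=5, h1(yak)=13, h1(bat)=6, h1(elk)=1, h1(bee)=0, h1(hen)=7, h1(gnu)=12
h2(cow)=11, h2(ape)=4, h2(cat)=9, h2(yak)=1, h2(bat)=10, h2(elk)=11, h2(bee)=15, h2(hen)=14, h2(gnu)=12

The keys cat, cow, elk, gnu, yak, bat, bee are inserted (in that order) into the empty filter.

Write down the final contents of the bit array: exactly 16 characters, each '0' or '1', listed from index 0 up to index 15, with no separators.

Answer: 1100011001111101

Derivation:
Start: bits=0000000000000000
After insert 'cat': sets bits 5 9 -> bits=0000010001000000
After insert 'cow': sets bits 5 11 -> bits=0000010001010000
After insert 'elk': sets bits 1 11 -> bits=0100010001010000
After insert 'gnu': sets bits 12 -> bits=0100010001011000
After insert 'yak': sets bits 1 13 -> bits=0100010001011100
After insert 'bat': sets bits 6 10 -> bits=0100011001111100
After insert 'bee': sets bits 0 15 -> bits=1100011001111101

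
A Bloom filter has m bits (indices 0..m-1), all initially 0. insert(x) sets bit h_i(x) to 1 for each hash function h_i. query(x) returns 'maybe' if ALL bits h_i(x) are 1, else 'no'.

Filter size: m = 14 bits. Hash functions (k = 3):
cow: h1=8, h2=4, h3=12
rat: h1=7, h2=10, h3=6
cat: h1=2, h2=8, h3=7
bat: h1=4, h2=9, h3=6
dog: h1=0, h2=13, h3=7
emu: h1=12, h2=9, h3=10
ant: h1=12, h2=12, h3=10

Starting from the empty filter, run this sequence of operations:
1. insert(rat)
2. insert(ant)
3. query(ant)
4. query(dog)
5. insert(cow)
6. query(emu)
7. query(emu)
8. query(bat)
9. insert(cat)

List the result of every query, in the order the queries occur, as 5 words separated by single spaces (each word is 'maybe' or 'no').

Start: bits=00000000000000
Op 1: insert rat -> sets bits 6 7 10 -> bits=00000011001000
Op 2: insert ant -> sets bits 10 12 -> bits=00000011001010
Op 3: query ant -> checks bit10=1, bit12=1 (all 1) -> maybe
Op 4: query dog -> checks bit0=0, bit7=1, bit13=0 (has a 0) -> no
Op 5: insert cow -> sets bits 4 8 12 -> bits=00001011101010
Op 6: query emu -> checks bit9=0, bit10=1, bit12=1 (has a 0) -> no
Op 7: query emu -> checks bit9=0, bit10=1, bit12=1 (has a 0) -> no
Op 8: query bat -> checks bit4=1, bit6=1, bit9=0 (has a 0) -> no
Op 9: insert cat -> sets bits 2 7 8 -> bits=00101011101010
Query results in order: maybe no no no no

Answer: maybe no no no no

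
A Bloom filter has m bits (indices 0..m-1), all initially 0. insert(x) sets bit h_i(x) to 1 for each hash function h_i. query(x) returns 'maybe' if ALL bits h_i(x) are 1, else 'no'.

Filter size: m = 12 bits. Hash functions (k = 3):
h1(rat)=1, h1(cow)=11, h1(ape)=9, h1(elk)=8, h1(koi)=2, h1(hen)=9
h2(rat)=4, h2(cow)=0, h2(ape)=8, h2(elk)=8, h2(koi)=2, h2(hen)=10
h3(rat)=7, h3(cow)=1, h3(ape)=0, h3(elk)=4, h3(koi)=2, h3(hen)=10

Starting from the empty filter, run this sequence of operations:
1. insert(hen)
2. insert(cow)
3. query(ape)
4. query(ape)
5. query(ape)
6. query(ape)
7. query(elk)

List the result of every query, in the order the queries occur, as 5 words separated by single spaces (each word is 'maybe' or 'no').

Start: bits=000000000000
Op 1: insert hen -> sets bits 9 10 -> bits=000000000110
Op 2: insert cow -> sets bits 0 1 11 -> bits=110000000111
Op 3: query ape -> checks bit0=1, bit8=0, bit9=1 (has a 0) -> no
Op 4: query ape -> checks bit0=1, bit8=0, bit9=1 (has a 0) -> no
Op 5: query ape -> checks bit0=1, bit8=0, bit9=1 (has a 0) -> no
Op 6: query ape -> checks bit0=1, bit8=0, bit9=1 (has a 0) -> no
Op 7: query elk -> checks bit4=0, bit8=0 (has a 0) -> no
Query results in order: no no no no no

Answer: no no no no no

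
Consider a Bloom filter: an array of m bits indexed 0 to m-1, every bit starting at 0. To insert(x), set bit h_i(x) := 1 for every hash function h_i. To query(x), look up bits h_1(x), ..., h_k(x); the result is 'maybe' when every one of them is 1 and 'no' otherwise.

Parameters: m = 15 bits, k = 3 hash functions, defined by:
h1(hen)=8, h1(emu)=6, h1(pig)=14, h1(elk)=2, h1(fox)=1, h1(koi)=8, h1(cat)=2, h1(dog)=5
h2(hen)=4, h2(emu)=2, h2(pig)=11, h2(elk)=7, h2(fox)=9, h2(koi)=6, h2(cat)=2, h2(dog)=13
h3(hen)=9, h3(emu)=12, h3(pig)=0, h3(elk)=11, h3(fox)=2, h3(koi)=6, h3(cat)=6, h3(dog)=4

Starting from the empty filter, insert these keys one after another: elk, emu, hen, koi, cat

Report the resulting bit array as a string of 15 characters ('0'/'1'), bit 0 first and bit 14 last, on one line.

Answer: 001010111101100

Derivation:
Start: bits=000000000000000
After insert 'elk': sets bits 2 7 11 -> bits=001000010001000
After insert 'emu': sets bits 2 6 12 -> bits=001000110001100
After insert 'hen': sets bits 4 8 9 -> bits=001010111101100
After insert 'koi': sets bits 6 8 -> bits=001010111101100
After insert 'cat': sets bits 2 6 -> bits=001010111101100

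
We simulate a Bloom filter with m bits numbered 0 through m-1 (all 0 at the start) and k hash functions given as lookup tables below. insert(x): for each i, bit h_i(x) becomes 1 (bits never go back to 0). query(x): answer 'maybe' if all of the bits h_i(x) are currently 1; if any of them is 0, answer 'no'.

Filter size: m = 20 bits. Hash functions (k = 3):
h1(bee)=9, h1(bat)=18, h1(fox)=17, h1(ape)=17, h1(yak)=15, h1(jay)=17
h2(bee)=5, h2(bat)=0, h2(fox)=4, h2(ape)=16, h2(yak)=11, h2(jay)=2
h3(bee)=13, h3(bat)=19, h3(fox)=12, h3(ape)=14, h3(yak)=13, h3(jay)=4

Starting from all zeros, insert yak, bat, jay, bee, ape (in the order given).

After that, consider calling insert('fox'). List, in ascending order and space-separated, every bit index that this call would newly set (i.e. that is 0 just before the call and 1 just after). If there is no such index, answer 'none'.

Start: bits=00000000000000000000
After insert 'yak': sets bits 11 13 15 -> bits=00000000000101010000
After insert 'bat': sets bits 0 18 19 -> bits=10000000000101010011
After insert 'jay': sets bits 2 4 17 -> bits=10101000000101010111
After insert 'bee': sets bits 5 9 13 -> bits=10101100010101010111
After insert 'ape': sets bits 14 16 17 -> bits=10101100010101111111
insert 'fox' would touch bits 4 12 17; currently bit4=1, bit12=0, bit17=1
Bits that are 0 among those (would change 0->1): 12

Answer: 12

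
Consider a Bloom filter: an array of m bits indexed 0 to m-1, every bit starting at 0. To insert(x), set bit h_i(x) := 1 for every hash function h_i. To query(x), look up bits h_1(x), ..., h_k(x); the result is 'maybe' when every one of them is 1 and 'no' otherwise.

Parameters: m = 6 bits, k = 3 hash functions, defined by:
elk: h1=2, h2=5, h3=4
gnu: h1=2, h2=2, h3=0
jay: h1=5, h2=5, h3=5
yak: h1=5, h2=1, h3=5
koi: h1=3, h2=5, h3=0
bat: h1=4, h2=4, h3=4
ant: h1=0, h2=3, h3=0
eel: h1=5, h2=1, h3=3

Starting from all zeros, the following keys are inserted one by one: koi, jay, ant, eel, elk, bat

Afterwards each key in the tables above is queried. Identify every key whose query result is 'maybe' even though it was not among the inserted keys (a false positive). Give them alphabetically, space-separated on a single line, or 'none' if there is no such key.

Answer: gnu yak

Derivation:
Start: bits=000000
After insert 'koi': sets bits 0 3 5 -> bits=100101
After insert 'jay': sets bits 5 -> bits=100101
After insert 'ant': sets bits 0 3 -> bits=100101
After insert 'eel': sets bits 1 3 5 -> bits=110101
After insert 'elk': sets bits 2 4 5 -> bits=111111
After insert 'bat': sets bits 4 -> bits=111111
Not inserted: gnu yak — query each against bits=111111:
query gnu: checks bit0=1, bit2=1 (all 1) -> maybe => FALSE POSITIVE
query yak: checks bit1=1, bit5=1 (all 1) -> maybe => FALSE POSITIVE
False positives (alphabetical): gnu yak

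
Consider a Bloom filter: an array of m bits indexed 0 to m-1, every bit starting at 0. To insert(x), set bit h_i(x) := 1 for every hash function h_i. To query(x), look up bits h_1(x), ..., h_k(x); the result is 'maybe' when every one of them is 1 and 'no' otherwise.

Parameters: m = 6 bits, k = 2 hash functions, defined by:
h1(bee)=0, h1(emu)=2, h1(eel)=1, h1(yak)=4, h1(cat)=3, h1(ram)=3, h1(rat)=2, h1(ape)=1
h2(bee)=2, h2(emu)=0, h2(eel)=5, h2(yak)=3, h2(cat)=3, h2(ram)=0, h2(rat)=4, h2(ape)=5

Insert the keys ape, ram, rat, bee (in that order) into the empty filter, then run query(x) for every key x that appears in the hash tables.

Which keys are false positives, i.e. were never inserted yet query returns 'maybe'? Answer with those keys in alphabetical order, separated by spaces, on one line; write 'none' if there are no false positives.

Answer: cat eel emu yak

Derivation:
Start: bits=000000
After insert 'ape': sets bits 1 5 -> bits=010001
After insert 'ram': sets bits 0 3 -> bits=110101
After insert 'rat': sets bits 2 4 -> bits=111111
After insert 'bee': sets bits 0 2 -> bits=111111
Not inserted: cat eel emu yak — query each against bits=111111:
query cat: checks bit3=1 (all 1) -> maybe => FALSE POSITIVE
query eel: checks bit1=1, bit5=1 (all 1) -> maybe => FALSE POSITIVE
query emu: checks bit0=1, bit2=1 (all 1) -> maybe => FALSE POSITIVE
query yak: checks bit3=1, bit4=1 (all 1) -> maybe => FALSE POSITIVE
False positives (alphabetical): cat eel emu yak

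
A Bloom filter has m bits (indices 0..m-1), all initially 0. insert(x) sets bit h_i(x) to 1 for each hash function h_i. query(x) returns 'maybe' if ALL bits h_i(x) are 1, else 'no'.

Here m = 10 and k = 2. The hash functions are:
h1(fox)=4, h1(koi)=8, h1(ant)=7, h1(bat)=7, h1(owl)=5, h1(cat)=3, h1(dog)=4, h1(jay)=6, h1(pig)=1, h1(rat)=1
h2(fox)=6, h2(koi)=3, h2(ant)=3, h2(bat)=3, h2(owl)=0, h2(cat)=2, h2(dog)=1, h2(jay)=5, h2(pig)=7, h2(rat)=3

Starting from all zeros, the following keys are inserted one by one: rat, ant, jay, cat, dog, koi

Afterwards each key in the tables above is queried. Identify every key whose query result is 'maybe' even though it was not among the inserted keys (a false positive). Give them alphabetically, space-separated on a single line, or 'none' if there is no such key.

Answer: bat fox pig

Derivation:
Start: bits=0000000000
After insert 'rat': sets bits 1 3 -> bits=0101000000
After insert 'ant': sets bits 3 7 -> bits=0101000100
After insert 'jay': sets bits 5 6 -> bits=0101011100
After insert 'cat': sets bits 2 3 -> bits=0111011100
After insert 'dog': sets bits 1 4 -> bits=0111111100
After insert 'koi': sets bits 3 8 -> bits=0111111110
Not inserted: bat fox owl pig — query each against bits=0111111110:
query bat: checks bit3=1, bit7=1 (all 1) -> maybe => FALSE POSITIVE
query fox: checks bit4=1, bit6=1 (all 1) -> maybe => FALSE POSITIVE
query owl: checks bit0=0, bit5=1 (has a 0) -> no => not a false positive
query pig: checks bit1=1, bit7=1 (all 1) -> maybe => FALSE POSITIVE
False positives (alphabetical): bat fox pig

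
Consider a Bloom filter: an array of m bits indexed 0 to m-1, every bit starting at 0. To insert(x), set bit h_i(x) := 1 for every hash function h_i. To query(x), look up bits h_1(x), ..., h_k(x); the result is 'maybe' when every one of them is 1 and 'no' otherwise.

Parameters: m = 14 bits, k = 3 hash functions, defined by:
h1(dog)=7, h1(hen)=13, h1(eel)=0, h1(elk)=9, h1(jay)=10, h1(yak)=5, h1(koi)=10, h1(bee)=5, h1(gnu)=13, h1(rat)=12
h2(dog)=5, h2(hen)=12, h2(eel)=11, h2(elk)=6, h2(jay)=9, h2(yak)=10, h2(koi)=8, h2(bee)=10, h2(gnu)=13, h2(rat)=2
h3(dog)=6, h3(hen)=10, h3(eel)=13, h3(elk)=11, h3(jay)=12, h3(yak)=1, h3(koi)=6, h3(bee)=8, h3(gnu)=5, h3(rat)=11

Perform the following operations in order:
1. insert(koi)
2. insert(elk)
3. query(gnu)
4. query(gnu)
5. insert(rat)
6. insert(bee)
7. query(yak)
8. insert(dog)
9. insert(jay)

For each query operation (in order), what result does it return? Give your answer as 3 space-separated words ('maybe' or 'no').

Answer: no no no

Derivation:
Start: bits=00000000000000
Op 1: insert koi -> sets bits 6 8 10 -> bits=00000010101000
Op 2: insert elk -> sets bits 6 9 11 -> bits=00000010111100
Op 3: query gnu -> checks bit5=0, bit13=0 (has a 0) -> no
Op 4: query gnu -> checks bit5=0, bit13=0 (has a 0) -> no
Op 5: insert rat -> sets bits 2 11 12 -> bits=00100010111110
Op 6: insert bee -> sets bits 5 8 10 -> bits=00100110111110
Op 7: query yak -> checks bit1=0, bit5=1, bit10=1 (has a 0) -> no
Op 8: insert dog -> sets bits 5 6 7 -> bits=00100111111110
Op 9: insert jay -> sets bits 9 10 12 -> bits=00100111111110
Query results in order: no no no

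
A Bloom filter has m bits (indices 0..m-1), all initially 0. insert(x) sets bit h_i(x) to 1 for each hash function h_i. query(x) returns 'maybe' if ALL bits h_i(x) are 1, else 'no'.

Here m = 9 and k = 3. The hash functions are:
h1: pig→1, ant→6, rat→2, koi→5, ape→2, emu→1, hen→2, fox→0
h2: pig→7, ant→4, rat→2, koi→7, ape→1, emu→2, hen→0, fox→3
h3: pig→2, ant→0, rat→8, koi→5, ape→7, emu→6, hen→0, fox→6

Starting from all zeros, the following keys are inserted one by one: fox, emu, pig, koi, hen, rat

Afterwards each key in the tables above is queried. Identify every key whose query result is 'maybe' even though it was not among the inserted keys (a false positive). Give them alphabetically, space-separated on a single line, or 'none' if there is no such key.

Start: bits=000000000
After insert 'fox': sets bits 0 3 6 -> bits=100100100
After insert 'emu': sets bits 1 2 6 -> bits=111100100
After insert 'pig': sets bits 1 2 7 -> bits=111100110
After insert 'koi': sets bits 5 7 -> bits=111101110
After insert 'hen': sets bits 0 2 -> bits=111101110
After insert 'rat': sets bits 2 8 -> bits=111101111
Not inserted: ant ape — query each against bits=111101111:
query ant: checks bit0=1, bit4=0, bit6=1 (has a 0) -> no => not a false positive
query ape: checks bit1=1, bit2=1, bit7=1 (all 1) -> maybe => FALSE POSITIVE
False positives (alphabetical): ape

Answer: ape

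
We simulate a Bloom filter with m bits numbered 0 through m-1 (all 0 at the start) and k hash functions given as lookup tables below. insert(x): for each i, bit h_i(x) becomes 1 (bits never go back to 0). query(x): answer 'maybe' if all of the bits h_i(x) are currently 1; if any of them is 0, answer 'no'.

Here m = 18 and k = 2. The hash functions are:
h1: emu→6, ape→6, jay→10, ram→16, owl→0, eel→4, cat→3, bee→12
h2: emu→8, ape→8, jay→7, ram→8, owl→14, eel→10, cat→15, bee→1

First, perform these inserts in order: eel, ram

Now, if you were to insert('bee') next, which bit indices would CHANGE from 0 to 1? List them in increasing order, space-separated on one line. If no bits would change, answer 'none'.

Answer: 1 12

Derivation:
Start: bits=000000000000000000
After insert 'eel': sets bits 4 10 -> bits=000010000010000000
After insert 'ram': sets bits 8 16 -> bits=000010001010000010
insert 'bee' would touch bits 1 12; currently bit1=0, bit12=0
Bits that are 0 among those (would change 0->1): 1 12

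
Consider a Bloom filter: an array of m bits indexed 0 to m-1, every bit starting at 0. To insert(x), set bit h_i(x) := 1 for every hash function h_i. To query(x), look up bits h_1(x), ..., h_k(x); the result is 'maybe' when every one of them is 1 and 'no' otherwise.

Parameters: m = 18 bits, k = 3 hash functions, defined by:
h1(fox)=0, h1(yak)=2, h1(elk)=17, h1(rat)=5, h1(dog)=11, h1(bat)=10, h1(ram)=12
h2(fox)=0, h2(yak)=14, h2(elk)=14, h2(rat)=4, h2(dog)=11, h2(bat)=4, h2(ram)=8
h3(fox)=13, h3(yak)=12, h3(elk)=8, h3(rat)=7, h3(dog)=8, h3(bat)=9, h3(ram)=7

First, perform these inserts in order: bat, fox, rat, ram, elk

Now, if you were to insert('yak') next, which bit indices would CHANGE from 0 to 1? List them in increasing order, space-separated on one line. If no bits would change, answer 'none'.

Start: bits=000000000000000000
After insert 'bat': sets bits 4 9 10 -> bits=000010000110000000
After insert 'fox': sets bits 0 13 -> bits=100010000110010000
After insert 'rat': sets bits 4 5 7 -> bits=100011010110010000
After insert 'ram': sets bits 7 8 12 -> bits=100011011110110000
After insert 'elk': sets bits 8 14 17 -> bits=100011011110111001
insert 'yak' would touch bits 2 12 14; currently bit2=0, bit12=1, bit14=1
Bits that are 0 among those (would change 0->1): 2

Answer: 2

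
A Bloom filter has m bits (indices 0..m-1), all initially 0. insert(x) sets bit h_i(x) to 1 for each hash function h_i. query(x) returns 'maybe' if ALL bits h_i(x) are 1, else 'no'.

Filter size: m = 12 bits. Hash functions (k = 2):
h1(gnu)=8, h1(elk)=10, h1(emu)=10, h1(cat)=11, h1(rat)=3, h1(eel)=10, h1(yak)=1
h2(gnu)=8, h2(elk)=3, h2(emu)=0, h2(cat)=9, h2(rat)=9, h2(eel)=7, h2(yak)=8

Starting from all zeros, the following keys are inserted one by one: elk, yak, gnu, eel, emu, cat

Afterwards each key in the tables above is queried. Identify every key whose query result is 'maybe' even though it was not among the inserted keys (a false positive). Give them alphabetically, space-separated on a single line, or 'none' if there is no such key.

Answer: rat

Derivation:
Start: bits=000000000000
After insert 'elk': sets bits 3 10 -> bits=000100000010
After insert 'yak': sets bits 1 8 -> bits=010100001010
After insert 'gnu': sets bits 8 -> bits=010100001010
After insert 'eel': sets bits 7 10 -> bits=010100011010
After insert 'emu': sets bits 0 10 -> bits=110100011010
After insert 'cat': sets bits 9 11 -> bits=110100011111
Not inserted: rat — query each against bits=110100011111:
query rat: checks bit3=1, bit9=1 (all 1) -> maybe => FALSE POSITIVE
False positives (alphabetical): rat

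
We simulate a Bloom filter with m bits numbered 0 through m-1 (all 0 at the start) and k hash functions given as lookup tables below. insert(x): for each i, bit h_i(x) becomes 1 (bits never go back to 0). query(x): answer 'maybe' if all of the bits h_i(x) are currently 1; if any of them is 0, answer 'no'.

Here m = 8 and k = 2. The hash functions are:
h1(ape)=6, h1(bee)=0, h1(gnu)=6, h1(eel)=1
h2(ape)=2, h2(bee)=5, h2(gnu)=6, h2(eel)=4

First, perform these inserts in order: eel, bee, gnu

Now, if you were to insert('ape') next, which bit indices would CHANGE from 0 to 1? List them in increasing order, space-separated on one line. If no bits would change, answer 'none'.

Answer: 2

Derivation:
Start: bits=00000000
After insert 'eel': sets bits 1 4 -> bits=01001000
After insert 'bee': sets bits 0 5 -> bits=11001100
After insert 'gnu': sets bits 6 -> bits=11001110
insert 'ape' would touch bits 2 6; currently bit2=0, bit6=1
Bits that are 0 among those (would change 0->1): 2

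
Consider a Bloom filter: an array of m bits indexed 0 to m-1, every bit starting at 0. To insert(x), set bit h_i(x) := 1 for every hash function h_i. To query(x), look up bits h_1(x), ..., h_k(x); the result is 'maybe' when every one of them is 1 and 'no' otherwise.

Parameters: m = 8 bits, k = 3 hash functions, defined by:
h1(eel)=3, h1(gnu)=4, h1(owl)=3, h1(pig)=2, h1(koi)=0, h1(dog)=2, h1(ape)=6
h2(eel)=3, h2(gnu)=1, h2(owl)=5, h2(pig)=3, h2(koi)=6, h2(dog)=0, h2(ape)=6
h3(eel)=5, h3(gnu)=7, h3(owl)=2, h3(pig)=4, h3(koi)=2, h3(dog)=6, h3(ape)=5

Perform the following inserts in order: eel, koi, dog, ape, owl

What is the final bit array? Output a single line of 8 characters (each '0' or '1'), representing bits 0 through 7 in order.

Start: bits=00000000
After insert 'eel': sets bits 3 5 -> bits=00010100
After insert 'koi': sets bits 0 2 6 -> bits=10110110
After insert 'dog': sets bits 0 2 6 -> bits=10110110
After insert 'ape': sets bits 5 6 -> bits=10110110
After insert 'owl': sets bits 2 3 5 -> bits=10110110

Answer: 10110110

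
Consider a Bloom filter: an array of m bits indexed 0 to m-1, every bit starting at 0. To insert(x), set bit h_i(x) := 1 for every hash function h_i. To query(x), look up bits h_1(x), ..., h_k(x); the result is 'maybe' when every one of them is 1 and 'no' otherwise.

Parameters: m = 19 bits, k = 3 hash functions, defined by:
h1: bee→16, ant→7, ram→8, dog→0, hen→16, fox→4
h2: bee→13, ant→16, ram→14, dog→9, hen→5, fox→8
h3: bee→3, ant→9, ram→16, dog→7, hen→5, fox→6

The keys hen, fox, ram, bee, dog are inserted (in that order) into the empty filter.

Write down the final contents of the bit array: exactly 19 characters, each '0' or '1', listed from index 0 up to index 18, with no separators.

Start: bits=0000000000000000000
After insert 'hen': sets bits 5 16 -> bits=0000010000000000100
After insert 'fox': sets bits 4 6 8 -> bits=0000111010000000100
After insert 'ram': sets bits 8 14 16 -> bits=0000111010000010100
After insert 'bee': sets bits 3 13 16 -> bits=0001111010000110100
After insert 'dog': sets bits 0 7 9 -> bits=1001111111000110100

Answer: 1001111111000110100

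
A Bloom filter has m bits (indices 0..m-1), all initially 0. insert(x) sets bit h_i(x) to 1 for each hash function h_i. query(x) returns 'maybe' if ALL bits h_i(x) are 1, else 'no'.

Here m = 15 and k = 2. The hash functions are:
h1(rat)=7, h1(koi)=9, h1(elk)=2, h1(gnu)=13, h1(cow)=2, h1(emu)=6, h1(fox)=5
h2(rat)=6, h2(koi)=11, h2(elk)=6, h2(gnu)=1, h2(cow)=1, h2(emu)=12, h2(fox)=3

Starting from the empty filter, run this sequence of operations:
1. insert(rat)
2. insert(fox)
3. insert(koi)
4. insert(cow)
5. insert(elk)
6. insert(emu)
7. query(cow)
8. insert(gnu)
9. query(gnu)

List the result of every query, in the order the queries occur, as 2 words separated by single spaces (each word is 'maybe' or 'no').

Start: bits=000000000000000
Op 1: insert rat -> sets bits 6 7 -> bits=000000110000000
Op 2: insert fox -> sets bits 3 5 -> bits=000101110000000
Op 3: insert koi -> sets bits 9 11 -> bits=000101110101000
Op 4: insert cow -> sets bits 1 2 -> bits=011101110101000
Op 5: insert elk -> sets bits 2 6 -> bits=011101110101000
Op 6: insert emu -> sets bits 6 12 -> bits=011101110101100
Op 7: query cow -> checks bit1=1, bit2=1 (all 1) -> maybe
Op 8: insert gnu -> sets bits 1 13 -> bits=011101110101110
Op 9: query gnu -> checks bit1=1, bit13=1 (all 1) -> maybe
Query results in order: maybe maybe

Answer: maybe maybe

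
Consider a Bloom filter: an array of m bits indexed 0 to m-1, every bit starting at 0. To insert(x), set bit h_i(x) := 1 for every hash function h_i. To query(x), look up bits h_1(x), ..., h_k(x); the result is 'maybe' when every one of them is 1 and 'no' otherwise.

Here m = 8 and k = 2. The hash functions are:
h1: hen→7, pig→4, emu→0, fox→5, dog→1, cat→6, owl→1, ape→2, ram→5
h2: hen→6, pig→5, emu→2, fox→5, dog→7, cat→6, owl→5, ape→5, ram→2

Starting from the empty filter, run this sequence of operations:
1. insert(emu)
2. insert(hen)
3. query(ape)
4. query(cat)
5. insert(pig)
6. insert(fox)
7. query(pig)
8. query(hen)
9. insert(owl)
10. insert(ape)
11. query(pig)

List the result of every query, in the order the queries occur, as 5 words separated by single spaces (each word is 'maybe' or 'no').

Start: bits=00000000
Op 1: insert emu -> sets bits 0 2 -> bits=10100000
Op 2: insert hen -> sets bits 6 7 -> bits=10100011
Op 3: query ape -> checks bit2=1, bit5=0 (has a 0) -> no
Op 4: query cat -> checks bit6=1 (all 1) -> maybe
Op 5: insert pig -> sets bits 4 5 -> bits=10101111
Op 6: insert fox -> sets bits 5 -> bits=10101111
Op 7: query pig -> checks bit4=1, bit5=1 (all 1) -> maybe
Op 8: query hen -> checks bit6=1, bit7=1 (all 1) -> maybe
Op 9: insert owl -> sets bits 1 5 -> bits=11101111
Op 10: insert ape -> sets bits 2 5 -> bits=11101111
Op 11: query pig -> checks bit4=1, bit5=1 (all 1) -> maybe
Query results in order: no maybe maybe maybe maybe

Answer: no maybe maybe maybe maybe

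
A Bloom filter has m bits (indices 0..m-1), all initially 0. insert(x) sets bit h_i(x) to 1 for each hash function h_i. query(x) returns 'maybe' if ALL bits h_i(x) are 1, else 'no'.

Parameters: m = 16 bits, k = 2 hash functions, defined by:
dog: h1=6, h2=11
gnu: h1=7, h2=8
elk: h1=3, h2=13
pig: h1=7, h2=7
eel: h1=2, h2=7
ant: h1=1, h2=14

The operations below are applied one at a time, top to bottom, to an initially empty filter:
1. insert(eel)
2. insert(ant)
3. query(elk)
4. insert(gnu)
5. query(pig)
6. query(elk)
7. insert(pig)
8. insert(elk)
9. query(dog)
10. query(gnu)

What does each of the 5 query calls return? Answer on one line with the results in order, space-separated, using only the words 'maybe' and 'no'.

Answer: no maybe no no maybe

Derivation:
Start: bits=0000000000000000
Op 1: insert eel -> sets bits 2 7 -> bits=0010000100000000
Op 2: insert ant -> sets bits 1 14 -> bits=0110000100000010
Op 3: query elk -> checks bit3=0, bit13=0 (has a 0) -> no
Op 4: insert gnu -> sets bits 7 8 -> bits=0110000110000010
Op 5: query pig -> checks bit7=1 (all 1) -> maybe
Op 6: query elk -> checks bit3=0, bit13=0 (has a 0) -> no
Op 7: insert pig -> sets bits 7 -> bits=0110000110000010
Op 8: insert elk -> sets bits 3 13 -> bits=0111000110000110
Op 9: query dog -> checks bit6=0, bit11=0 (has a 0) -> no
Op 10: query gnu -> checks bit7=1, bit8=1 (all 1) -> maybe
Query results in order: no maybe no no maybe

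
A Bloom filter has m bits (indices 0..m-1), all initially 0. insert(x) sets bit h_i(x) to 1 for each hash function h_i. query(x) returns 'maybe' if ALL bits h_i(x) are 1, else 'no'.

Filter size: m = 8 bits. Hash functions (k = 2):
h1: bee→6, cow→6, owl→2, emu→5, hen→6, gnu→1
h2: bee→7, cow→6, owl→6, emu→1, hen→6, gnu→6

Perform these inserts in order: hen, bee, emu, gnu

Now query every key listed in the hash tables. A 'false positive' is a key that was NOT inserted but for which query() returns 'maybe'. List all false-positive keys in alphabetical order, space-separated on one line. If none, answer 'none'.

Answer: cow

Derivation:
Start: bits=00000000
After insert 'hen': sets bits 6 -> bits=00000010
After insert 'bee': sets bits 6 7 -> bits=00000011
After insert 'emu': sets bits 1 5 -> bits=01000111
After insert 'gnu': sets bits 1 6 -> bits=01000111
Not inserted: cow owl — query each against bits=01000111:
query cow: checks bit6=1 (all 1) -> maybe => FALSE POSITIVE
query owl: checks bit2=0, bit6=1 (has a 0) -> no => not a false positive
False positives (alphabetical): cow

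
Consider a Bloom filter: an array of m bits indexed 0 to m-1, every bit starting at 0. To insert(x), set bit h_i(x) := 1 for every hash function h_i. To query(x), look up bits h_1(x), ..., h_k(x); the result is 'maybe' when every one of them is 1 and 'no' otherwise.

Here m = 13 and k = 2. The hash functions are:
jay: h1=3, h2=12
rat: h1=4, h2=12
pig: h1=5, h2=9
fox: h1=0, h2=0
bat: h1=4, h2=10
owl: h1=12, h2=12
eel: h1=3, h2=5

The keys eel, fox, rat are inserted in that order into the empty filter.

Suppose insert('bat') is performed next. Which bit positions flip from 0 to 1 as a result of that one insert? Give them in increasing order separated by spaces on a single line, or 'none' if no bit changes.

Answer: 10

Derivation:
Start: bits=0000000000000
After insert 'eel': sets bits 3 5 -> bits=0001010000000
After insert 'fox': sets bits 0 -> bits=1001010000000
After insert 'rat': sets bits 4 12 -> bits=1001110000001
insert 'bat' would touch bits 4 10; currently bit4=1, bit10=0
Bits that are 0 among those (would change 0->1): 10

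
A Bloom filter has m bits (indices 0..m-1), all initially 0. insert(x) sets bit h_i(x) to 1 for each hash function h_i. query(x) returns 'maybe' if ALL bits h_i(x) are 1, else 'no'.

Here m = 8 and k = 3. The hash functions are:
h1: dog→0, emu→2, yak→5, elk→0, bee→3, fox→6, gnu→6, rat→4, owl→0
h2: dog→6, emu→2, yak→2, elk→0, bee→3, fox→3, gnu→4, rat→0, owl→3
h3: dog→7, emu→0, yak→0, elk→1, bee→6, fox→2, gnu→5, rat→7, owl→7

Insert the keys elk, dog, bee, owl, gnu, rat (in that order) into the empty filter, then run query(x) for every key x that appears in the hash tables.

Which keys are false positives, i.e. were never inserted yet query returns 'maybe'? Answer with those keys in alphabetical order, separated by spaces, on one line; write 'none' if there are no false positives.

Start: bits=00000000
After insert 'elk': sets bits 0 1 -> bits=11000000
After insert 'dog': sets bits 0 6 7 -> bits=11000011
After insert 'bee': sets bits 3 6 -> bits=11010011
After insert 'owl': sets bits 0 3 7 -> bits=11010011
After insert 'gnu': sets bits 4 5 6 -> bits=11011111
After insert 'rat': sets bits 0 4 7 -> bits=11011111
Not inserted: emu fox yak — query each against bits=11011111:
query emu: checks bit0=1, bit2=0 (has a 0) -> no => not a false positive
query fox: checks bit2=0, bit3=1, bit6=1 (has a 0) -> no => not a false positive
query yak: checks bit0=1, bit2=0, bit5=1 (has a 0) -> no => not a false positive
False positives (alphabetical): none

Answer: none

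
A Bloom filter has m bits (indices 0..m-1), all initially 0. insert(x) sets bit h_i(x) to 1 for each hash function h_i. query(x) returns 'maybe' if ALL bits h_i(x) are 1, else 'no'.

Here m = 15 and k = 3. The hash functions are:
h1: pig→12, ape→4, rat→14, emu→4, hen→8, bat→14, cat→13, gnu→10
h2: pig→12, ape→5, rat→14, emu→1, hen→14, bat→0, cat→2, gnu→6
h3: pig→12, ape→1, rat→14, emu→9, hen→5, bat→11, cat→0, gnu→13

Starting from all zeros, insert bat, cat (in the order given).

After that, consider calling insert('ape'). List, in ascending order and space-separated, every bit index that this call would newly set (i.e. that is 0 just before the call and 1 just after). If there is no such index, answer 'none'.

Start: bits=000000000000000
After insert 'bat': sets bits 0 11 14 -> bits=100000000001001
After insert 'cat': sets bits 0 2 13 -> bits=101000000001011
insert 'ape' would touch bits 1 4 5; currently bit1=0, bit4=0, bit5=0
Bits that are 0 among those (would change 0->1): 1 4 5

Answer: 1 4 5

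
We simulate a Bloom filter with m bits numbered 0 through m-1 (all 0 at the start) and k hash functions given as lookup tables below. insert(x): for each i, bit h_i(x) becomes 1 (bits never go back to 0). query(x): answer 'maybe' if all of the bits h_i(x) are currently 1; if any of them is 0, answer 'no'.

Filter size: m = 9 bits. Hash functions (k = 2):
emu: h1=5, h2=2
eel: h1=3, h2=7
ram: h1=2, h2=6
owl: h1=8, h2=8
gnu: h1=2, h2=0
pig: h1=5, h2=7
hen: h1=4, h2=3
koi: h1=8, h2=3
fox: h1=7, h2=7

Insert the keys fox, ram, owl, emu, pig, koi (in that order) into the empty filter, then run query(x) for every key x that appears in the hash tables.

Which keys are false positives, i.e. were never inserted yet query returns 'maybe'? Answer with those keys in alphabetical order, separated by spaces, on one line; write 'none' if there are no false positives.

Start: bits=000000000
After insert 'fox': sets bits 7 -> bits=000000010
After insert 'ram': sets bits 2 6 -> bits=001000110
After insert 'owl': sets bits 8 -> bits=001000111
After insert 'emu': sets bits 2 5 -> bits=001001111
After insert 'pig': sets bits 5 7 -> bits=001001111
After insert 'koi': sets bits 3 8 -> bits=001101111
Not inserted: eel gnu hen — query each against bits=001101111:
query eel: checks bit3=1, bit7=1 (all 1) -> maybe => FALSE POSITIVE
query gnu: checks bit0=0, bit2=1 (has a 0) -> no => not a false positive
query hen: checks bit3=1, bit4=0 (has a 0) -> no => not a false positive
False positives (alphabetical): eel

Answer: eel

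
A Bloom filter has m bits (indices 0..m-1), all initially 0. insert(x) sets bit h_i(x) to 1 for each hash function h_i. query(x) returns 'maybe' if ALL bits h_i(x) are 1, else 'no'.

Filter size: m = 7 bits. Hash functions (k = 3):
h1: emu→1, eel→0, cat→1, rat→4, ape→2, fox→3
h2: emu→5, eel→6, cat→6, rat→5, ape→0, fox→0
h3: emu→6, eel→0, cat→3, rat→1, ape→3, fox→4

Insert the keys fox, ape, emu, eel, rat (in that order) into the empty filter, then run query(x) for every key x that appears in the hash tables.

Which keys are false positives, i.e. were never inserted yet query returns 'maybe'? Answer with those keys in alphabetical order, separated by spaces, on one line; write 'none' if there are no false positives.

Start: bits=0000000
After insert 'fox': sets bits 0 3 4 -> bits=1001100
After insert 'ape': sets bits 0 2 3 -> bits=1011100
After insert 'emu': sets bits 1 5 6 -> bits=1111111
After insert 'eel': sets bits 0 6 -> bits=1111111
After insert 'rat': sets bits 1 4 5 -> bits=1111111
Not inserted: cat — query each against bits=1111111:
query cat: checks bit1=1, bit3=1, bit6=1 (all 1) -> maybe => FALSE POSITIVE
False positives (alphabetical): cat

Answer: cat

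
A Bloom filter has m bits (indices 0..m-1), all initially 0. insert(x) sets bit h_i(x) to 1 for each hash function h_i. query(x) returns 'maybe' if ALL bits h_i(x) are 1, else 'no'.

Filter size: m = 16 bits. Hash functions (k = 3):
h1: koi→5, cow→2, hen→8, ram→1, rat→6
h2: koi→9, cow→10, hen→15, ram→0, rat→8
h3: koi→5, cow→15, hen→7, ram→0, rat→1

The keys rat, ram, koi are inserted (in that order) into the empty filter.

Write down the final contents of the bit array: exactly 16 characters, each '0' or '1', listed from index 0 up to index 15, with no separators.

Start: bits=0000000000000000
After insert 'rat': sets bits 1 6 8 -> bits=0100001010000000
After insert 'ram': sets bits 0 1 -> bits=1100001010000000
After insert 'koi': sets bits 5 9 -> bits=1100011011000000

Answer: 1100011011000000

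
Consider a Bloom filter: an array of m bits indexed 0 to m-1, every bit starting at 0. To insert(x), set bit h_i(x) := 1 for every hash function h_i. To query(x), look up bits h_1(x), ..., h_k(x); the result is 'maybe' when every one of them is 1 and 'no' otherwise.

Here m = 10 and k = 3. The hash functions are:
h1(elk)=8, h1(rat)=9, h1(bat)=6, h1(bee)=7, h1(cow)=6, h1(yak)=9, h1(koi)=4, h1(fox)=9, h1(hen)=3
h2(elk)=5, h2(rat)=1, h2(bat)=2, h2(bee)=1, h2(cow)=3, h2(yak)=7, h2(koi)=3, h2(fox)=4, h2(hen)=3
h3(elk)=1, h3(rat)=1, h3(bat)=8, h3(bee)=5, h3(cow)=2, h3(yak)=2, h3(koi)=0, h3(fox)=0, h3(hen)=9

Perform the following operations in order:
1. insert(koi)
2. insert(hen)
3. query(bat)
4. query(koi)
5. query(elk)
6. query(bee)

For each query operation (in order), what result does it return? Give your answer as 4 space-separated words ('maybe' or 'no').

Start: bits=0000000000
Op 1: insert koi -> sets bits 0 3 4 -> bits=1001100000
Op 2: insert hen -> sets bits 3 9 -> bits=1001100001
Op 3: query bat -> checks bit2=0, bit6=0, bit8=0 (has a 0) -> no
Op 4: query koi -> checks bit0=1, bit3=1, bit4=1 (all 1) -> maybe
Op 5: query elk -> checks bit1=0, bit5=0, bit8=0 (has a 0) -> no
Op 6: query bee -> checks bit1=0, bit5=0, bit7=0 (has a 0) -> no
Query results in order: no maybe no no

Answer: no maybe no no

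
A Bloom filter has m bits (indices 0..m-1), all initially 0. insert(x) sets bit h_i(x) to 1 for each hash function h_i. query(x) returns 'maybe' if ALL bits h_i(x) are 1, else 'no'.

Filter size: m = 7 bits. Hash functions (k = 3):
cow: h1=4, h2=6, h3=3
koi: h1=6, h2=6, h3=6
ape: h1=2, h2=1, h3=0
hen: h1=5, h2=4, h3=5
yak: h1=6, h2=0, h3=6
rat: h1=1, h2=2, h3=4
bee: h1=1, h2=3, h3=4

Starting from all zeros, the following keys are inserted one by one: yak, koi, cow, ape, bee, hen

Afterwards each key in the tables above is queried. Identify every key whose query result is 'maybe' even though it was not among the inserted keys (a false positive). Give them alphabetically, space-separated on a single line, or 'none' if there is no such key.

Answer: rat

Derivation:
Start: bits=0000000
After insert 'yak': sets bits 0 6 -> bits=1000001
After insert 'koi': sets bits 6 -> bits=1000001
After insert 'cow': sets bits 3 4 6 -> bits=1001101
After insert 'ape': sets bits 0 1 2 -> bits=1111101
After insert 'bee': sets bits 1 3 4 -> bits=1111101
After insert 'hen': sets bits 4 5 -> bits=1111111
Not inserted: rat — query each against bits=1111111:
query rat: checks bit1=1, bit2=1, bit4=1 (all 1) -> maybe => FALSE POSITIVE
False positives (alphabetical): rat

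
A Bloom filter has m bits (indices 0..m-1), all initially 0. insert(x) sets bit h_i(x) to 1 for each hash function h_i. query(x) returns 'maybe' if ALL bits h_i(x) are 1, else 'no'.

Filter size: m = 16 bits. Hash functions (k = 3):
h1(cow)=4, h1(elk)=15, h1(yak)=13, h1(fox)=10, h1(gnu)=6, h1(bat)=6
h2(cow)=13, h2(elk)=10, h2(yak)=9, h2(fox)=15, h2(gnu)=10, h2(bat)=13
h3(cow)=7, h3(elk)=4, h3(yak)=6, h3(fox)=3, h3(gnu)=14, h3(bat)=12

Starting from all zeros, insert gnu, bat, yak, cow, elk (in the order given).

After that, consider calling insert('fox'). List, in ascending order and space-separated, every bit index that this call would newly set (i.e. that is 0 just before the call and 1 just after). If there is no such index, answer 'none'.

Start: bits=0000000000000000
After insert 'gnu': sets bits 6 10 14 -> bits=0000001000100010
After insert 'bat': sets bits 6 12 13 -> bits=0000001000101110
After insert 'yak': sets bits 6 9 13 -> bits=0000001001101110
After insert 'cow': sets bits 4 7 13 -> bits=0000101101101110
After insert 'elk': sets bits 4 10 15 -> bits=0000101101101111
insert 'fox' would touch bits 3 10 15; currently bit3=0, bit10=1, bit15=1
Bits that are 0 among those (would change 0->1): 3

Answer: 3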